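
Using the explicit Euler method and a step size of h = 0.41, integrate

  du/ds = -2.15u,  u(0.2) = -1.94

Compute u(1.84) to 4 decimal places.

Euler: u_{n+1} = u_n + h·f(s_n, u_n).
s=0.200000, u=-1.940000: f=4.171000 → u ← -1.940000 + 0.41·4.171000 = -0.229890
s=0.610000, u=-0.229890: f=0.494264 → u ← -0.229890 + 0.41·0.494264 = -0.027242
s=1.020000, u=-0.027242: f=0.058570 → u ← -0.027242 + 0.41·0.058570 = -0.003228
s=1.430000, u=-0.003228: f=0.006941 → u ← -0.003228 + 0.41·0.006941 = -0.000383
u(1.84) ≈ -0.0004

-0.0004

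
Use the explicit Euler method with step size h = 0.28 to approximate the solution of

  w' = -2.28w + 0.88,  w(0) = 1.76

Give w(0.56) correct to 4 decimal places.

0.5656

Euler: w_{n+1} = w_n + h·f(s_n, w_n).
s=0.000000, w=1.760000: f=-3.132800 → w ← 1.760000 + 0.28·(-3.132800) = 0.882816
s=0.280000, w=0.882816: f=-1.132820 → w ← 0.882816 + 0.28·(-1.132820) = 0.565626
w(0.56) ≈ 0.5656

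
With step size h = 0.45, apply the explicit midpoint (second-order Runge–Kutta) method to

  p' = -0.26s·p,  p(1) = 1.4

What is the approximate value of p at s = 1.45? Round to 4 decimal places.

1.2111

Midpoint: k1 = f(s_n, p_n); k2 = f(s_n + h/2, p_n + (h/2)·k1); p_{n+1} = p_n + h·k2.
s=1.000000, p=1.400000:
  k1 = f(1.000000, 1.400000) = -0.364000
  k2 = f(1.225000, 1.318100) = -0.419815
  p ← 1.400000 + 0.45·(-0.419815) = 1.211083
p(1.45) ≈ 1.2111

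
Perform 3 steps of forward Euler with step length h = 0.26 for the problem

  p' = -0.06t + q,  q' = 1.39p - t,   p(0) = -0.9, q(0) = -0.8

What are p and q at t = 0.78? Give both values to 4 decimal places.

Euler on (p,q): p_{n+1} = p_n + h·p', q_{n+1} = q_n + h·q'.
0.000000: (-0.900000, -0.800000); f=(-0.800000, -1.251000) → (-1.108000, -1.125260)
0.260000: (-1.108000, -1.125260); f=(-1.140860, -1.800120) → (-1.404624, -1.593291)
0.520000: (-1.404624, -1.593291); f=(-1.624491, -2.472427) → (-1.826991, -2.236122)
(p(0.78), q(0.78)) ≈ (-1.8270, -2.2361)

-1.8270, -2.2361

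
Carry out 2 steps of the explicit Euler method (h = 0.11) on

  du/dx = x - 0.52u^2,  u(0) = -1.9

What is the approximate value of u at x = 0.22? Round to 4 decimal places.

Euler: u_{n+1} = u_n + h·f(x_n, u_n).
x=0.000000, u=-1.900000: f=-1.877200 → u ← -1.900000 + 0.11·(-1.877200) = -2.106492
x=0.110000, u=-2.106492: f=-2.197400 → u ← -2.106492 + 0.11·(-2.197400) = -2.348206
u(0.22) ≈ -2.3482

-2.3482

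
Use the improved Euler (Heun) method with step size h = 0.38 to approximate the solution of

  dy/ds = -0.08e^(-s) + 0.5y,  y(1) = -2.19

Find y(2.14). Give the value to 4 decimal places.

Heun: k1 = f(s_n, y_n); k2 = f(s_n + h, y_n + h·k1); y_{n+1} = y_n + (h/2)·(k1 + k2).
s=1.000000, y=-2.190000:
  k1 = f(1.000000, -2.190000) = -1.124430
  k2 = f(1.380000, -2.617284) = -1.328768
  y ← -2.190000 + (0.38/2)·(-1.124430 + (-1.328768)) = -2.656108
s=1.380000, y=-2.656108:
  k1 = f(1.380000, -2.656108) = -1.348180
  k2 = f(1.760000, -3.168416) = -1.597972
  y ← -2.656108 + (0.38/2)·(-1.348180 + (-1.597972)) = -3.215877
s=1.760000, y=-3.215877:
  k1 = f(1.760000, -3.215877) = -1.621702
  k2 = f(2.140000, -3.832123) = -1.925474
  y ← -3.215877 + (0.38/2)·(-1.621702 + (-1.925474)) = -3.889840
y(2.14) ≈ -3.8898

-3.8898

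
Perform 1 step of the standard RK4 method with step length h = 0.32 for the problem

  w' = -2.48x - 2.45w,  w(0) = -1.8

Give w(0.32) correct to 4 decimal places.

-0.9261

RK4: k1 = f(x_n, w_n); k2 = f(x_n + h/2, w_n + (h/2)·k1); k3 = f(x_n + h/2, w_n + (h/2)·k2); k4 = f(x_n + h, w_n + h·k3); w_{n+1} = w_n + (h/6)·(k1 + 2k2 + 2k3 + k4).
x=0.000000, w=-1.800000:
  k1 = f(0.000000, -1.800000) = 4.410000
  k2 = f(0.160000, -1.094400) = 2.284480
  k3 = f(0.160000, -1.434483) = 3.117684
  k4 = f(0.320000, -0.802341) = 1.172136
  w ← -1.800000 + (0.32/6)·(k1 + 2k2 + 2k3 + k4) = -0.926055
w(0.32) ≈ -0.9261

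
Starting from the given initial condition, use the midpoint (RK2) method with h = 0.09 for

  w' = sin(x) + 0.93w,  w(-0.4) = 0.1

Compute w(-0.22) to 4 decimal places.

0.0579

Midpoint: k1 = f(x_n, w_n); k2 = f(x_n + h/2, w_n + (h/2)·k1); w_{n+1} = w_n + h·k2.
x=-0.400000, w=0.100000:
  k1 = f(-0.400000, 0.100000) = -0.296418
  k2 = f(-0.355000, 0.086661) = -0.266995
  w ← 0.100000 + 0.09·(-0.266995) = 0.075970
x=-0.310000, w=0.075970:
  k1 = f(-0.310000, 0.075970) = -0.234406
  k2 = f(-0.265000, 0.065422) = -0.201067
  w ← 0.075970 + 0.09·(-0.201067) = 0.057874
w(-0.22) ≈ 0.0579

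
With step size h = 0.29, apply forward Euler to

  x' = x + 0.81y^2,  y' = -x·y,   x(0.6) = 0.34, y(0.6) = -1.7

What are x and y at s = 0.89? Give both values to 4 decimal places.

Euler on (x,y): x_{n+1} = x_n + h·x', y_{n+1} = y_n + h·y'.
0.600000: (0.340000, -1.700000); f=(2.680900, 0.578000) → (1.117461, -1.532380)
(x(0.89), y(0.89)) ≈ (1.1175, -1.5324)

1.1175, -1.5324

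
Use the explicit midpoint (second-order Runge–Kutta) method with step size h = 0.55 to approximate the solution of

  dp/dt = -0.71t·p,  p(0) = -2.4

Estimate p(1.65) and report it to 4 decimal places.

-0.8827

Midpoint: k1 = f(t_n, p_n); k2 = f(t_n + h/2, p_n + (h/2)·k1); p_{n+1} = p_n + h·k2.
t=0.000000, p=-2.400000:
  k1 = f(0.000000, -2.400000) = 0.000000
  k2 = f(0.275000, -2.400000) = 0.468600
  p ← -2.400000 + 0.55·0.468600 = -2.142270
t=0.550000, p=-2.142270:
  k1 = f(0.550000, -2.142270) = 0.836556
  k2 = f(0.825000, -1.912217) = 1.120081
  p ← -2.142270 + 0.55·1.120081 = -1.526225
t=1.100000, p=-1.526225:
  k1 = f(1.100000, -1.526225) = 1.191982
  k2 = f(1.375000, -1.198430) = 1.169968
  p ← -1.526225 + 0.55·1.169968 = -0.882743
p(1.65) ≈ -0.8827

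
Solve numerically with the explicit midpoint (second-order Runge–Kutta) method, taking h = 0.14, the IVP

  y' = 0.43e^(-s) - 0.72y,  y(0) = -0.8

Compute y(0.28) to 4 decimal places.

Midpoint: k1 = f(s_n, y_n); k2 = f(s_n + h/2, y_n + (h/2)·k1); y_{n+1} = y_n + h·k2.
s=0.000000, y=-0.800000:
  k1 = f(0.000000, -0.800000) = 1.006000
  k2 = f(0.070000, -0.729580) = 0.926227
  y ← -0.800000 + 0.14·0.926227 = -0.670328
s=0.140000, y=-0.670328:
  k1 = f(0.140000, -0.670328) = 0.856460
  k2 = f(0.210000, -0.610376) = 0.788022
  y ← -0.670328 + 0.14·0.788022 = -0.560005
y(0.28) ≈ -0.5600

-0.5600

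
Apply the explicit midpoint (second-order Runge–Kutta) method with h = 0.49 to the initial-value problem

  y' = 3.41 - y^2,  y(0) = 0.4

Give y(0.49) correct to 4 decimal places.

Midpoint: k1 = f(t_n, y_n); k2 = f(t_n + h/2, y_n + (h/2)·k1); y_{n+1} = y_n + h·k2.
t=0.000000, y=0.400000:
  k1 = f(0.000000, 0.400000) = 3.250000
  k2 = f(0.245000, 1.196250) = 1.978986
  y ← 0.400000 + 0.49·1.978986 = 1.369703
y(0.49) ≈ 1.3697

1.3697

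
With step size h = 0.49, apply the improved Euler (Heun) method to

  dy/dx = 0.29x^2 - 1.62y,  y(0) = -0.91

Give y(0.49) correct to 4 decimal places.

-0.4573

Heun: k1 = f(x_n, y_n); k2 = f(x_n + h, y_n + h·k1); y_{n+1} = y_n + (h/2)·(k1 + k2).
x=0.000000, y=-0.910000:
  k1 = f(0.000000, -0.910000) = 1.474200
  k2 = f(0.490000, -0.187642) = 0.373609
  y ← -0.910000 + (0.49/2)·(1.474200 + 0.373609) = -0.457287
y(0.49) ≈ -0.4573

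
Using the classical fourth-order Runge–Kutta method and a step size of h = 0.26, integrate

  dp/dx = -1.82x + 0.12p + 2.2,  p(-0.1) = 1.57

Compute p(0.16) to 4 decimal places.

RK4: k1 = f(x_n, p_n); k2 = f(x_n + h/2, p_n + (h/2)·k1); k3 = f(x_n + h/2, p_n + (h/2)·k2); k4 = f(x_n + h, p_n + h·k3); p_{n+1} = p_n + (h/6)·(k1 + 2k2 + 2k3 + k4).
x=-0.100000, p=1.570000:
  k1 = f(-0.100000, 1.570000) = 2.570400
  k2 = f(0.030000, 1.904152) = 2.373898
  k3 = f(0.030000, 1.878607) = 2.370833
  k4 = f(0.160000, 2.186417) = 2.171170
  p ← 1.570000 + (0.26/6)·(k1 + 2k2 + 2k3 + k4) = 2.186678
p(0.16) ≈ 2.1867

2.1867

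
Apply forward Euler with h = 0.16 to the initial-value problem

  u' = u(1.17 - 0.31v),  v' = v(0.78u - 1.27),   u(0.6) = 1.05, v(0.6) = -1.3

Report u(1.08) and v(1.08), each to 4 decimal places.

Euler on (u,v): u_{n+1} = u_n + h·u', v_{n+1} = v_n + h·v'.
0.600000: (1.050000, -1.300000); f=(1.651650, 0.586300) → (1.314264, -1.206192)
0.760000: (1.314264, -1.206192); f=(2.029118, 0.295365) → (1.638923, -1.158934)
0.920000: (1.638923, -1.158934); f=(2.506355, -0.009688) → (2.039940, -1.160484)
(u(1.08), v(1.08)) ≈ (2.0399, -1.1605)

2.0399, -1.1605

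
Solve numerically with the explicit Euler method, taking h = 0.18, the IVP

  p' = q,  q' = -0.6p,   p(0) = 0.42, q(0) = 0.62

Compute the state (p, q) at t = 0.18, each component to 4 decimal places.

Euler on (p,q): p_{n+1} = p_n + h·p', q_{n+1} = q_n + h·q'.
0.000000: (0.420000, 0.620000); f=(0.620000, -0.252000) → (0.531600, 0.574640)
(p(0.18), q(0.18)) ≈ (0.5316, 0.5746)

0.5316, 0.5746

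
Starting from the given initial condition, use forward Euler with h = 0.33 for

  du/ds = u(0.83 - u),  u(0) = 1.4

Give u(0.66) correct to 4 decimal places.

Euler: u_{n+1} = u_n + h·f(s_n, u_n).
s=0.000000, u=1.400000: f=-0.798000 → u ← 1.400000 + 0.33·(-0.798000) = 1.136660
s=0.330000, u=1.136660: f=-0.348568 → u ← 1.136660 + 0.33·(-0.348568) = 1.021633
u(0.66) ≈ 1.0216

1.0216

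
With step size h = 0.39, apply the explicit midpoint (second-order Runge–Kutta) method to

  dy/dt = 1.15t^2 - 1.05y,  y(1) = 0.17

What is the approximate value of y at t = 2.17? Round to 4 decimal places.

2.4003

Midpoint: k1 = f(t_n, y_n); k2 = f(t_n + h/2, y_n + (h/2)·k1); y_{n+1} = y_n + h·k2.
t=1.000000, y=0.170000:
  k1 = f(1.000000, 0.170000) = 0.971500
  k2 = f(1.195000, 0.359442) = 1.264814
  y ← 0.170000 + 0.39·1.264814 = 0.663278
t=1.390000, y=0.663278:
  k1 = f(1.390000, 0.663278) = 1.525474
  k2 = f(1.585000, 0.960745) = 1.880277
  y ← 0.663278 + 0.39·1.880277 = 1.396585
t=1.780000, y=1.396585:
  k1 = f(1.780000, 1.396585) = 2.177245
  k2 = f(1.975000, 1.821148) = 2.573513
  y ← 1.396585 + 0.39·2.573513 = 2.400256
y(2.17) ≈ 2.4003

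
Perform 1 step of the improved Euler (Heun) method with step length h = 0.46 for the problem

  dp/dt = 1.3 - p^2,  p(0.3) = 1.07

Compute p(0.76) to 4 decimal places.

Heun: k1 = f(t_n, p_n); k2 = f(t_n + h, p_n + h·k1); p_{n+1} = p_n + (h/2)·(k1 + k2).
t=0.300000, p=1.070000:
  k1 = f(0.300000, 1.070000) = 0.155100
  k2 = f(0.760000, 1.141346) = -0.002671
  p ← 1.070000 + (0.46/2)·(0.155100 + (-0.002671)) = 1.105059
p(0.76) ≈ 1.1051

1.1051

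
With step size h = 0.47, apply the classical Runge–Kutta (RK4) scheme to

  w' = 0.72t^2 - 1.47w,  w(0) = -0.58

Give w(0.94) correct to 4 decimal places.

0.0001

RK4: k1 = f(t_n, w_n); k2 = f(t_n + h/2, w_n + (h/2)·k1); k3 = f(t_n + h/2, w_n + (h/2)·k2); k4 = f(t_n + h, w_n + h·k3); w_{n+1} = w_n + (h/6)·(k1 + 2k2 + 2k3 + k4).
t=0.000000, w=-0.580000:
  k1 = f(0.000000, -0.580000) = 0.852600
  k2 = f(0.235000, -0.379639) = 0.597831
  k3 = f(0.235000, -0.439510) = 0.685841
  k4 = f(0.470000, -0.257655) = 0.537800
  w ← -0.580000 + (0.47/6)·(k1 + 2k2 + 2k3 + k4) = -0.269977
t=0.470000, w=-0.269977:
  k1 = f(0.470000, -0.269977) = 0.555914
  k2 = f(0.705000, -0.139337) = 0.562683
  k3 = f(0.705000, -0.137746) = 0.560345
  k4 = f(0.940000, -0.006615) = 0.645915
  w ← -0.269977 + (0.47/6)·(k1 + 2k2 + 2k3 + k4) = 0.000108
w(0.94) ≈ 0.0001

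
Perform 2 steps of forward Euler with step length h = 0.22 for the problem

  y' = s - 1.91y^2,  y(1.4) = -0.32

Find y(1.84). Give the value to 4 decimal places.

Euler: y_{n+1} = y_n + h·f(s_n, y_n).
s=1.400000, y=-0.320000: f=1.204416 → y ← -0.320000 + 0.22·1.204416 = -0.055028
s=1.620000, y=-0.055028: f=1.614216 → y ← -0.055028 + 0.22·1.614216 = 0.300099
y(1.84) ≈ 0.3001

0.3001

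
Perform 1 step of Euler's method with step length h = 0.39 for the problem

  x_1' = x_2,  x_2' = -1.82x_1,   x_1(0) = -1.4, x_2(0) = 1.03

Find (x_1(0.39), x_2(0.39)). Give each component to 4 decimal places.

-0.9983, 2.0237

Euler on (x_1,x_2): x_1_{n+1} = x_1_n + h·x_1', x_2_{n+1} = x_2_n + h·x_2'.
0.000000: (-1.400000, 1.030000); f=(1.030000, 2.548000) → (-0.998300, 2.023720)
(x_1(0.39), x_2(0.39)) ≈ (-0.9983, 2.0237)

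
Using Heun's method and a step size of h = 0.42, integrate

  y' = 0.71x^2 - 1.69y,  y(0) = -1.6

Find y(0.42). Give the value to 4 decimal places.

-0.8411

Heun: k1 = f(x_n, y_n); k2 = f(x_n + h, y_n + h·k1); y_{n+1} = y_n + (h/2)·(k1 + k2).
x=0.000000, y=-1.600000:
  k1 = f(0.000000, -1.600000) = 2.704000
  k2 = f(0.420000, -0.464320) = 0.909945
  y ← -1.600000 + (0.42/2)·(2.704000 + 0.909945) = -0.841072
y(0.42) ≈ -0.8411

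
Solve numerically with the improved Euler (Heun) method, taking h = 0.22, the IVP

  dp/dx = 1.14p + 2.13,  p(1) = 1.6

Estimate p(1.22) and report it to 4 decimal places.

Heun: k1 = f(x_n, p_n); k2 = f(x_n + h, p_n + h·k1); p_{n+1} = p_n + (h/2)·(k1 + k2).
x=1.000000, p=1.600000:
  k1 = f(1.000000, 1.600000) = 3.954000
  k2 = f(1.220000, 2.469880) = 4.945663
  p ← 1.600000 + (0.22/2)·(3.954000 + 4.945663) = 2.578963
p(1.22) ≈ 2.5790

2.5790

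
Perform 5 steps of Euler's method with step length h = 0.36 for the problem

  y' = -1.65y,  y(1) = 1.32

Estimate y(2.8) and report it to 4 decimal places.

Euler: y_{n+1} = y_n + h·f(x_n, y_n).
x=1.000000, y=1.320000: f=-2.178000 → y ← 1.320000 + 0.36·(-2.178000) = 0.535920
x=1.360000, y=0.535920: f=-0.884268 → y ← 0.535920 + 0.36·(-0.884268) = 0.217584
x=1.720000, y=0.217584: f=-0.359013 → y ← 0.217584 + 0.36·(-0.359013) = 0.088339
x=2.080000, y=0.088339: f=-0.145759 → y ← 0.088339 + 0.36·(-0.145759) = 0.035866
x=2.440000, y=0.035866: f=-0.059178 → y ← 0.035866 + 0.36·(-0.059178) = 0.014561
y(2.8) ≈ 0.0146

0.0146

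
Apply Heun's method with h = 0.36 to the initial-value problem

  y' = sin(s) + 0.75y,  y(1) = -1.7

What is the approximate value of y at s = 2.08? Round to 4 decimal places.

Heun: k1 = f(s_n, y_n); k2 = f(s_n + h, y_n + h·k1); y_{n+1} = y_n + (h/2)·(k1 + k2).
s=1.000000, y=-1.700000:
  k1 = f(1.000000, -1.700000) = -0.433529
  k2 = f(1.360000, -1.856070) = -0.414188
  y ← -1.700000 + (0.36/2)·(-0.433529 + (-0.414188)) = -1.852589
s=1.360000, y=-1.852589:
  k1 = f(1.360000, -1.852589) = -0.411577
  k2 = f(1.720000, -2.000757) = -0.511678
  y ← -1.852589 + (0.36/2)·(-0.411577 + (-0.511678)) = -2.018775
s=1.720000, y=-2.018775:
  k1 = f(1.720000, -2.018775) = -0.525192
  k2 = f(2.080000, -2.207844) = -0.782750
  y ← -2.018775 + (0.36/2)·(-0.525192 + (-0.782750)) = -2.254205
y(2.08) ≈ -2.2542

-2.2542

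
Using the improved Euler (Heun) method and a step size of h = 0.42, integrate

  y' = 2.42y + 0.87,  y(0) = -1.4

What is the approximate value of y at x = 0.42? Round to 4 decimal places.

-2.9950

Heun: k1 = f(x_n, y_n); k2 = f(x_n + h, y_n + h·k1); y_{n+1} = y_n + (h/2)·(k1 + k2).
x=0.000000, y=-1.400000:
  k1 = f(0.000000, -1.400000) = -2.518000
  k2 = f(0.420000, -2.457560) = -5.077295
  y ← -1.400000 + (0.42/2)·(-2.518000 + (-5.077295)) = -2.995012
y(0.42) ≈ -2.9950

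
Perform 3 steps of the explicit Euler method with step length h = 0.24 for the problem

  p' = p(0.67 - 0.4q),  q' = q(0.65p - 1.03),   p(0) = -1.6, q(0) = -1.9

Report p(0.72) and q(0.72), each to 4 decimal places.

-3.2280, -0.1329

Euler on (p,q): p_{n+1} = p_n + h·p', q_{n+1} = q_n + h·q'.
0.000000: (-1.600000, -1.900000); f=(-2.288000, 3.933000) → (-2.149120, -0.956080)
0.240000: (-2.149120, -0.956080); f=(-2.261803, 2.320337) → (-2.691953, -0.399199)
0.480000: (-2.691953, -0.399199); f=(-2.233458, 1.109681) → (-3.227983, -0.132876)
(p(0.72), q(0.72)) ≈ (-3.2280, -0.1329)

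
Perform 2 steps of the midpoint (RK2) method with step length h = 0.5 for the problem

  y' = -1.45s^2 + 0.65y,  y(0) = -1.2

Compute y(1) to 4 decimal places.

-2.7777

Midpoint: k1 = f(s_n, y_n); k2 = f(s_n + h/2, y_n + (h/2)·k1); y_{n+1} = y_n + h·k2.
s=0.000000, y=-1.200000:
  k1 = f(0.000000, -1.200000) = -0.780000
  k2 = f(0.250000, -1.395000) = -0.997375
  y ← -1.200000 + 0.5·(-0.997375) = -1.698687
s=0.500000, y=-1.698687:
  k1 = f(0.500000, -1.698687) = -1.466647
  k2 = f(0.750000, -2.065349) = -2.158102
  y ← -1.698687 + 0.5·(-2.158102) = -2.777738
y(1) ≈ -2.7777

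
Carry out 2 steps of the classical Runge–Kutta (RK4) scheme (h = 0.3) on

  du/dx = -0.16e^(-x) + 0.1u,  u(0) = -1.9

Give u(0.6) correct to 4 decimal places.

-2.0921

RK4: k1 = f(x_n, u_n); k2 = f(x_n + h/2, u_n + (h/2)·k1); k3 = f(x_n + h/2, u_n + (h/2)·k2); k4 = f(x_n + h, u_n + h·k3); u_{n+1} = u_n + (h/6)·(k1 + 2k2 + 2k3 + k4).
x=0.000000, u=-1.900000:
  k1 = f(0.000000, -1.900000) = -0.350000
  k2 = f(0.150000, -1.952500) = -0.332963
  k3 = f(0.150000, -1.949944) = -0.332708
  k4 = f(0.300000, -1.999812) = -0.318512
  u ← -1.900000 + (0.3/6)·(k1 + 2k2 + 2k3 + k4) = -1.999993
x=0.300000, u=-1.999993:
  k1 = f(0.300000, -1.999993) = -0.318530
  k2 = f(0.450000, -2.047772) = -0.306798
  k3 = f(0.450000, -2.046012) = -0.306622
  k4 = f(0.600000, -2.091979) = -0.297008
  u ← -1.999993 + (0.3/6)·(k1 + 2k2 + 2k3 + k4) = -2.092112
u(0.6) ≈ -2.0921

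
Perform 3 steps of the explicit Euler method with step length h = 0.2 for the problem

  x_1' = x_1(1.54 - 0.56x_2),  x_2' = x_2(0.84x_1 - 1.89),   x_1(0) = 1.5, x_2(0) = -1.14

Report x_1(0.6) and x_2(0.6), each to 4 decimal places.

4.3343, -1.1131

Euler on (x_1,x_2): x_1_{n+1} = x_1_n + h·x_1', x_2_{n+1} = x_2_n + h·x_2'.
0.000000: (1.500000, -1.140000); f=(3.267600, 0.718200) → (2.153520, -0.996360)
0.200000: (2.153520, -0.996360); f=(4.518002, 0.080748) → (3.057120, -0.980210)
0.400000: (3.057120, -0.980210); f=(6.386073, -0.664564) → (4.334335, -1.113123)
(x_1(0.6), x_2(0.6)) ≈ (4.3343, -1.1131)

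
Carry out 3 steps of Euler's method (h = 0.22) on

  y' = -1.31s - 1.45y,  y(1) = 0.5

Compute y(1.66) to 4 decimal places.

Euler: y_{n+1} = y_n + h·f(s_n, y_n).
s=1.000000, y=0.500000: f=-2.035000 → y ← 0.500000 + 0.22·(-2.035000) = 0.052300
s=1.220000, y=0.052300: f=-1.674035 → y ← 0.052300 + 0.22·(-1.674035) = -0.315988
s=1.440000, y=-0.315988: f=-1.428218 → y ← -0.315988 + 0.22·(-1.428218) = -0.630196
y(1.66) ≈ -0.6302

-0.6302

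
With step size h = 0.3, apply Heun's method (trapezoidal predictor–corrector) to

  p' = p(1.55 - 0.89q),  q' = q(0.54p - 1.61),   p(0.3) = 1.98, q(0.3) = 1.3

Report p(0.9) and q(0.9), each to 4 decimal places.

Heun on (p,q): k1 = f(t_n, state_n); k2 = f(t_n + h, state_n + h·k1); state_{n+1} = state_n + (h/2)·(k1 + k2).
0.300000: (1.980000, 1.300000)
  k1 = (0.778140, -0.703040)
  predictor → (2.213442, 1.089088)
  k2 = (1.285372, -0.451690)
  → (2.289527, 1.126791)
0.600000: (2.289527, 1.126791)
  k1 = (1.252729, -0.421032)
  predictor → (2.665346, 1.000481)
  k2 = (1.757987, -0.170796)
  → (2.741134, 1.038016)
(p(0.9), q(0.9)) ≈ (2.7411, 1.0380)

2.7411, 1.0380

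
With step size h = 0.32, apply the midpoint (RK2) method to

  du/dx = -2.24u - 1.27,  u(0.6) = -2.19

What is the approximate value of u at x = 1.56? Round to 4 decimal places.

-0.8227

Midpoint: k1 = f(x_n, u_n); k2 = f(x_n + h/2, u_n + (h/2)·k1); u_{n+1} = u_n + h·k2.
x=0.600000, u=-2.190000:
  k1 = f(0.600000, -2.190000) = 3.635600
  k2 = f(0.760000, -1.608304) = 2.332601
  u ← -2.190000 + 0.32·2.332601 = -1.443568
x=0.920000, u=-1.443568:
  k1 = f(0.920000, -1.443568) = 1.963592
  k2 = f(1.080000, -1.129393) = 1.259840
  u ← -1.443568 + 0.32·1.259840 = -1.040419
x=1.240000, u=-1.040419:
  k1 = f(1.240000, -1.040419) = 1.060538
  k2 = f(1.400000, -0.870733) = 0.680441
  u ← -1.040419 + 0.32·0.680441 = -0.822678
u(1.56) ≈ -0.8227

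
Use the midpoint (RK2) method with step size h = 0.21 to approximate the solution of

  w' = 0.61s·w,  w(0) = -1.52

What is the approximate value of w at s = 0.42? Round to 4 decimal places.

-1.6034

Midpoint: k1 = f(s_n, w_n); k2 = f(s_n + h/2, w_n + (h/2)·k1); w_{n+1} = w_n + h·k2.
s=0.000000, w=-1.520000:
  k1 = f(0.000000, -1.520000) = 0.000000
  k2 = f(0.105000, -1.520000) = -0.097356
  w ← -1.520000 + 0.21·(-0.097356) = -1.540445
s=0.210000, w=-1.540445:
  k1 = f(0.210000, -1.540445) = -0.197331
  k2 = f(0.315000, -1.561165) = -0.299978
  w ← -1.540445 + 0.21·(-0.299978) = -1.603440
w(0.42) ≈ -1.6034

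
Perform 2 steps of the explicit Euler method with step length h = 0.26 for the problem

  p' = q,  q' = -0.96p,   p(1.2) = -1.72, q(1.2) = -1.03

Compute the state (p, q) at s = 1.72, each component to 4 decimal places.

-2.1440, -0.1045

Euler on (p,q): p_{n+1} = p_n + h·p', q_{n+1} = q_n + h·q'.
1.200000: (-1.720000, -1.030000); f=(-1.030000, 1.651200) → (-1.987800, -0.600688)
1.460000: (-1.987800, -0.600688); f=(-0.600688, 1.908288) → (-2.143979, -0.104533)
(p(1.72), q(1.72)) ≈ (-2.1440, -0.1045)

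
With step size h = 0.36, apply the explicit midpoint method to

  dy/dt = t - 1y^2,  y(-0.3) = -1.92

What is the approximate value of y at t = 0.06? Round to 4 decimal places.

-4.4676

Midpoint: k1 = f(t_n, y_n); k2 = f(t_n + h/2, y_n + (h/2)·k1); y_{n+1} = y_n + h·k2.
t=-0.300000, y=-1.920000:
  k1 = f(-0.300000, -1.920000) = -3.986400
  k2 = f(-0.120000, -2.637552) = -7.076681
  y ← -1.920000 + 0.36·(-7.076681) = -4.467605
y(0.06) ≈ -4.4676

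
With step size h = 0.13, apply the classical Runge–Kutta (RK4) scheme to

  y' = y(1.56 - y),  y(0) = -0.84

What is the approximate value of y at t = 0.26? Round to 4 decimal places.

RK4: k1 = f(t_n, y_n); k2 = f(t_n + h/2, y_n + (h/2)·k1); k3 = f(t_n + h/2, y_n + (h/2)·k2); k4 = f(t_n + h, y_n + h·k3); y_{n+1} = y_n + (h/6)·(k1 + 2k2 + 2k3 + k4).
t=0.000000, y=-0.840000:
  k1 = f(0.000000, -0.840000) = -2.016000
  k2 = f(0.065000, -0.971040) = -2.457741
  k3 = f(0.065000, -0.999753) = -2.559121
  k4 = f(0.130000, -1.172686) = -3.204582
  y ← -0.840000 + (0.13/6)·(k1 + 2k2 + 2k3 + k4) = -1.170510
t=0.130000, y=-1.170510:
  k1 = f(0.130000, -1.170510) = -3.196089
  k2 = f(0.195000, -1.378256) = -4.049668
  k3 = f(0.195000, -1.433738) = -4.292238
  k4 = f(0.260000, -1.728501) = -5.684177
  y ← -1.170510 + (0.13/6)·(k1 + 2k2 + 2k3 + k4) = -1.724398
y(0.26) ≈ -1.7244

-1.7244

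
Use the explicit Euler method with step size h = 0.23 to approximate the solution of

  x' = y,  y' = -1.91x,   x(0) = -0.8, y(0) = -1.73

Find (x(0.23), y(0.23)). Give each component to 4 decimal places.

Euler on (x,y): x_{n+1} = x_n + h·x', y_{n+1} = y_n + h·y'.
0.000000: (-0.800000, -1.730000); f=(-1.730000, 1.528000) → (-1.197900, -1.378560)
(x(0.23), y(0.23)) ≈ (-1.1979, -1.3786)

-1.1979, -1.3786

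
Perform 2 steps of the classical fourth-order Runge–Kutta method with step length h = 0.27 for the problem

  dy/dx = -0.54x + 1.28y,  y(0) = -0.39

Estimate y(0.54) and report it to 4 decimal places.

RK4: k1 = f(x_n, y_n); k2 = f(x_n + h/2, y_n + (h/2)·k1); k3 = f(x_n + h/2, y_n + (h/2)·k2); k4 = f(x_n + h, y_n + h·k3); y_{n+1} = y_n + (h/6)·(k1 + 2k2 + 2k3 + k4).
x=0.000000, y=-0.390000:
  k1 = f(0.000000, -0.390000) = -0.499200
  k2 = f(0.135000, -0.457392) = -0.658362
  k3 = f(0.135000, -0.478879) = -0.685865
  k4 = f(0.270000, -0.575184) = -0.882035
  y ← -0.390000 + (0.27/6)·(k1 + 2k2 + 2k3 + k4) = -0.573136
x=0.270000, y=-0.573136:
  k1 = f(0.270000, -0.573136) = -0.879414
  k2 = f(0.405000, -0.691857) = -1.104277
  k3 = f(0.405000, -0.722213) = -1.143133
  k4 = f(0.540000, -0.881782) = -1.420281
  y ← -0.573136 + (0.27/6)·(k1 + 2k2 + 2k3 + k4) = -0.878889
y(0.54) ≈ -0.8789

-0.8789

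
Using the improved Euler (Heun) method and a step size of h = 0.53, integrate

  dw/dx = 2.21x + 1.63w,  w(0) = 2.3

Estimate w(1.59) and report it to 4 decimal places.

Heun: k1 = f(x_n, w_n); k2 = f(x_n + h, w_n + h·k1); w_{n+1} = w_n + (h/2)·(k1 + k2).
x=0.000000, w=2.300000:
  k1 = f(0.000000, 2.300000) = 3.749000
  k2 = f(0.530000, 4.286970) = 8.159061
  w ← 2.300000 + (0.53/2)·(3.749000 + 8.159061) = 5.455636
x=0.530000, w=5.455636:
  k1 = f(0.530000, 5.455636) = 10.063987
  k2 = f(1.060000, 10.789549) = 19.929565
  w ← 5.455636 + (0.53/2)·(10.063987 + 19.929565) = 13.403928
x=1.060000, w=13.403928:
  k1 = f(1.060000, 13.403928) = 24.191002
  k2 = f(1.590000, 26.225159) = 46.260908
  w ← 13.403928 + (0.53/2)·(24.191002 + 46.260908) = 32.073684
w(1.59) ≈ 32.0737

32.0737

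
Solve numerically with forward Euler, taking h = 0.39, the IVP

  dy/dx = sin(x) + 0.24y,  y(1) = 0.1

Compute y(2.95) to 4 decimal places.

Euler: y_{n+1} = y_n + h·f(x_n, y_n).
x=1.000000, y=0.100000: f=0.865471 → y ← 0.100000 + 0.39·0.865471 = 0.437534
x=1.390000, y=0.437534: f=1.088709 → y ← 0.437534 + 0.39·1.088709 = 0.862130
x=1.780000, y=0.862130: f=1.185108 → y ← 0.862130 + 0.39·1.185108 = 1.324322
x=2.170000, y=1.324322: f=1.143622 → y ← 1.324322 + 0.39·1.143622 = 1.770335
x=2.560000, y=1.770335: f=0.974236 → y ← 1.770335 + 0.39·0.974236 = 2.150287
y(2.95) ≈ 2.1503

2.1503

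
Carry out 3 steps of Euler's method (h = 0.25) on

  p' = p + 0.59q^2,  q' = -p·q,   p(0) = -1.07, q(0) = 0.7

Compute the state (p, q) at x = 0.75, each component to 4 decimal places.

-1.6306, 1.5958

Euler on (p,q): p_{n+1} = p_n + h·p', q_{n+1} = q_n + h·q'.
0.000000: (-1.070000, 0.700000); f=(-0.780900, 0.749000) → (-1.265225, 0.887250)
0.250000: (-1.265225, 0.887250); f=(-0.800770, 1.122571) → (-1.465417, 1.167893)
0.500000: (-1.465417, 1.167893); f=(-0.660673, 1.711450) → (-1.630586, 1.595755)
(p(0.75), q(0.75)) ≈ (-1.6306, 1.5958)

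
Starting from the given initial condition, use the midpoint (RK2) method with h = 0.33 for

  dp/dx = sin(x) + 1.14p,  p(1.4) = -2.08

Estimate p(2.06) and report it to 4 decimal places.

-3.4148

Midpoint: k1 = f(x_n, p_n); k2 = f(x_n + h/2, p_n + (h/2)·k1); p_{n+1} = p_n + h·k2.
x=1.400000, p=-2.080000:
  k1 = f(1.400000, -2.080000) = -1.385750
  k2 = f(1.565000, -2.308649) = -1.631876
  p ← -2.080000 + 0.33·(-1.631876) = -2.618519
x=1.730000, p=-2.618519:
  k1 = f(1.730000, -2.618519) = -1.997758
  k2 = f(1.895000, -2.948149) = -2.412986
  p ← -2.618519 + 0.33·(-2.412986) = -3.414804
p(2.06) ≈ -3.4148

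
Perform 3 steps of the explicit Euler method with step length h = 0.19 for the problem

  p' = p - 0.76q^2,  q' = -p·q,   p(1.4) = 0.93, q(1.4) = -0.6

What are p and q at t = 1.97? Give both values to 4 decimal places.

1.4291, -0.3034

Euler on (p,q): p_{n+1} = p_n + h·p', q_{n+1} = q_n + h·q'.
1.400000: (0.930000, -0.600000); f=(0.656400, 0.558000) → (1.054716, -0.493980)
1.590000: (1.054716, -0.493980); f=(0.869264, 0.521009) → (1.219876, -0.394988)
1.780000: (1.219876, -0.394988); f=(1.101304, 0.481837) → (1.429124, -0.303439)
(p(1.97), q(1.97)) ≈ (1.4291, -0.3034)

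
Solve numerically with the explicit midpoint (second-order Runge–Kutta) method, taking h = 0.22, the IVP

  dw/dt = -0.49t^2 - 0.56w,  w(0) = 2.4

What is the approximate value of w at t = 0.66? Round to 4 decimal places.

Midpoint: k1 = f(t_n, w_n); k2 = f(t_n + h/2, w_n + (h/2)·k1); w_{n+1} = w_n + h·k2.
t=0.000000, w=2.400000:
  k1 = f(0.000000, 2.400000) = -1.344000
  k2 = f(0.110000, 2.252160) = -1.267139
  w ← 2.400000 + 0.22·(-1.267139) = 2.121230
t=0.220000, w=2.121230:
  k1 = f(0.220000, 2.121230) = -1.211605
  k2 = f(0.330000, 1.987953) = -1.166615
  w ← 2.121230 + 0.22·(-1.166615) = 1.864574
t=0.440000, w=1.864574:
  k1 = f(0.440000, 1.864574) = -1.139026
  k2 = f(0.550000, 1.739281) = -1.122223
  w ← 1.864574 + 0.22·(-1.122223) = 1.617685
w(0.66) ≈ 1.6177

1.6177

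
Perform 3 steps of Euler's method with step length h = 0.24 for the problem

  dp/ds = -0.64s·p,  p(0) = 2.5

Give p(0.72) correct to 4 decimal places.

Euler: p_{n+1} = p_n + h·f(s_n, p_n).
s=0.000000, p=2.500000: f=0.000000 → p ← 2.500000 + 0.24·0.000000 = 2.500000
s=0.240000, p=2.500000: f=-0.384000 → p ← 2.500000 + 0.24·(-0.384000) = 2.407840
s=0.480000, p=2.407840: f=-0.739688 → p ← 2.407840 + 0.24·(-0.739688) = 2.230315
p(0.72) ≈ 2.2303

2.2303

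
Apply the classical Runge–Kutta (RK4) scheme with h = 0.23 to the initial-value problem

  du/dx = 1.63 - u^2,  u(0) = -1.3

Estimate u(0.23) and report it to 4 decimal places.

RK4: k1 = f(x_n, u_n); k2 = f(x_n + h/2, u_n + (h/2)·k1); k3 = f(x_n + h/2, u_n + (h/2)·k2); k4 = f(x_n + h, u_n + h·k3); u_{n+1} = u_n + (h/6)·(k1 + 2k2 + 2k3 + k4).
x=0.000000, u=-1.300000:
  k1 = f(0.000000, -1.300000) = -0.060000
  k2 = f(0.115000, -1.306900) = -0.077988
  k3 = f(0.115000, -1.308969) = -0.083399
  k4 = f(0.230000, -1.319182) = -0.110240
  u ← -1.300000 + (0.23/6)·(k1 + 2k2 + 2k3 + k4) = -1.318899
u(0.23) ≈ -1.3189

-1.3189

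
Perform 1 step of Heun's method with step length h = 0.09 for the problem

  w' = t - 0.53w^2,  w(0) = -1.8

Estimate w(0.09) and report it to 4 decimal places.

Heun: k1 = f(t_n, w_n); k2 = f(t_n + h, w_n + h·k1); w_{n+1} = w_n + (h/2)·(k1 + k2).
t=0.000000, w=-1.800000:
  k1 = f(0.000000, -1.800000) = -1.717200
  k2 = f(0.090000, -1.954548) = -1.934737
  w ← -1.800000 + (0.09/2)·(-1.717200 + (-1.934737)) = -1.964337
w(0.09) ≈ -1.9643

-1.9643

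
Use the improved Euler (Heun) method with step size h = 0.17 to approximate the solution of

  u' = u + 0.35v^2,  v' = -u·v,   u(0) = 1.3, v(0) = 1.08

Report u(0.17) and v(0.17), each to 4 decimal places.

1.6014, 0.8469

Heun on (u,v): k1 = f(x_n, state_n); k2 = f(x_n + h, state_n + h·k1); state_{n+1} = state_n + (h/2)·(k1 + k2).
0.000000: (1.300000, 1.080000)
  k1 = (1.708240, -1.404000)
  predictor → (1.590401, 0.841320)
  k2 = (1.838138, -1.338036)
  → (1.601442, 0.846927)
(u(0.17), v(0.17)) ≈ (1.6014, 0.8469)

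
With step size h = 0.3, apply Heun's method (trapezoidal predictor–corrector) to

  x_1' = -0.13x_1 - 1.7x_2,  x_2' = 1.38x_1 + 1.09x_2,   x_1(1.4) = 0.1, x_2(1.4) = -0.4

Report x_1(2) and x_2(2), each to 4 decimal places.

Heun on (x_1,x_2): k1 = f(t_n, state_n); k2 = f(t_n + h, state_n + h·k1); state_{n+1} = state_n + (h/2)·(k1 + k2).
1.400000: (0.100000, -0.400000)
  k1 = (0.667000, -0.298000)
  predictor → (0.300100, -0.489400)
  k2 = (0.792967, -0.119308)
  → (0.318995, -0.462596)
1.700000: (0.318995, -0.462596)
  k1 = (0.744944, -0.064017)
  predictor → (0.542478, -0.481801)
  k2 = (0.748540, 0.223457)
  → (0.543018, -0.438680)
(x_1(2), x_2(2)) ≈ (0.5430, -0.4387)

0.5430, -0.4387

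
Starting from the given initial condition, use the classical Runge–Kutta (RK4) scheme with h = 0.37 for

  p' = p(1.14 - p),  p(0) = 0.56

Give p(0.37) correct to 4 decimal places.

RK4: k1 = f(x_n, p_n); k2 = f(x_n + h/2, p_n + (h/2)·k1); k3 = f(x_n + h/2, p_n + (h/2)·k2); k4 = f(x_n + h, p_n + h·k3); p_{n+1} = p_n + (h/6)·(k1 + 2k2 + 2k3 + k4).
x=0.000000, p=0.560000:
  k1 = f(0.000000, 0.560000) = 0.324800
  k2 = f(0.185000, 0.620088) = 0.322391
  k3 = f(0.185000, 0.619642) = 0.322436
  k4 = f(0.370000, 0.679301) = 0.312953
  p ← 0.560000 + (0.37/6)·(k1 + 2k2 + 2k3 + k4) = 0.678857
p(0.37) ≈ 0.6789

0.6789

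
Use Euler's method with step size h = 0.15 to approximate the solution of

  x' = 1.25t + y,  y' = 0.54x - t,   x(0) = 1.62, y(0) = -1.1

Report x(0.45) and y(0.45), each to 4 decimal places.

1.2630, -0.8101

Euler on (x,y): x_{n+1} = x_n + h·x', y_{n+1} = y_n + h·y'.
0.000000: (1.620000, -1.100000); f=(-1.100000, 0.874800) → (1.455000, -0.968780)
0.150000: (1.455000, -0.968780); f=(-0.781280, 0.635700) → (1.337808, -0.873425)
0.300000: (1.337808, -0.873425); f=(-0.498425, 0.422416) → (1.263044, -0.810063)
(x(0.45), y(0.45)) ≈ (1.2630, -0.8101)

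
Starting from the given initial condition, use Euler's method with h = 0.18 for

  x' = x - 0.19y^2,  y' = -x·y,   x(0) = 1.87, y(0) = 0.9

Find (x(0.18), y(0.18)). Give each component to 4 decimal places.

Euler on (x,y): x_{n+1} = x_n + h·x', y_{n+1} = y_n + h·y'.
0.000000: (1.870000, 0.900000); f=(1.716100, -1.683000) → (2.178898, 0.597060)
(x(0.18), y(0.18)) ≈ (2.1789, 0.5971)

2.1789, 0.5971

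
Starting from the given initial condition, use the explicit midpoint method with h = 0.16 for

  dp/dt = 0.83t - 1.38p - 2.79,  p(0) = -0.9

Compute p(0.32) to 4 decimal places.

-1.2593

Midpoint: k1 = f(t_n, p_n); k2 = f(t_n + h/2, p_n + (h/2)·k1); p_{n+1} = p_n + h·k2.
t=0.000000, p=-0.900000:
  k1 = f(0.000000, -0.900000) = -1.548000
  k2 = f(0.080000, -1.023840) = -1.310701
  p ← -0.900000 + 0.16·(-1.310701) = -1.109712
t=0.160000, p=-1.109712:
  k1 = f(0.160000, -1.109712) = -1.125797
  k2 = f(0.240000, -1.199776) = -0.935109
  p ← -1.109712 + 0.16·(-0.935109) = -1.259330
p(0.32) ≈ -1.2593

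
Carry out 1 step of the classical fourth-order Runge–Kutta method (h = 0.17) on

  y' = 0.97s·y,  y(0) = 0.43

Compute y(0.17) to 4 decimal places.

0.4361

RK4: k1 = f(s_n, y_n); k2 = f(s_n + h/2, y_n + (h/2)·k1); k3 = f(s_n + h/2, y_n + (h/2)·k2); k4 = f(s_n + h, y_n + h·k3); y_{n+1} = y_n + (h/6)·(k1 + 2k2 + 2k3 + k4).
s=0.000000, y=0.430000:
  k1 = f(0.000000, 0.430000) = 0.000000
  k2 = f(0.085000, 0.430000) = 0.035454
  k3 = f(0.085000, 0.433014) = 0.035702
  k4 = f(0.170000, 0.436069) = 0.071908
  y ← 0.430000 + (0.17/6)·(k1 + 2k2 + 2k3 + k4) = 0.436070
y(0.17) ≈ 0.4361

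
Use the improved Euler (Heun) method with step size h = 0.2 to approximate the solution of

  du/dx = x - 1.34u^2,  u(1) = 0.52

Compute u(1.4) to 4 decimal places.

0.7709

Heun: k1 = f(x_n, u_n); k2 = f(x_n + h, u_n + h·k1); u_{n+1} = u_n + (h/2)·(k1 + k2).
x=1.000000, u=0.520000:
  k1 = f(1.000000, 0.520000) = 0.637664
  k2 = f(1.200000, 0.647533) = 0.638140
  u ← 0.520000 + (0.2/2)·(0.637664 + 0.638140) = 0.647580
x=1.200000, u=0.647580:
  k1 = f(1.200000, 0.647580) = 0.638057
  k2 = f(1.400000, 0.775192) = 0.594764
  u ← 0.647580 + (0.2/2)·(0.638057 + 0.594764) = 0.770862
u(1.4) ≈ 0.7709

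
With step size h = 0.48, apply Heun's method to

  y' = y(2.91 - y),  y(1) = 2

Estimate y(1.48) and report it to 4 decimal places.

Heun: k1 = f(s_n, y_n); k2 = f(s_n + h, y_n + h·k1); y_{n+1} = y_n + (h/2)·(k1 + k2).
s=1.000000, y=2.000000:
  k1 = f(1.000000, 2.000000) = 1.820000
  k2 = f(1.480000, 2.873600) = 0.104599
  y ← 2.000000 + (0.48/2)·(1.820000 + 0.104599) = 2.461904
y(1.48) ≈ 2.4619

2.4619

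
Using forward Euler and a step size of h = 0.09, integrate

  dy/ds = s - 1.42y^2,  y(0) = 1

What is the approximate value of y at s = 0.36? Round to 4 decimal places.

Euler: y_{n+1} = y_n + h·f(s_n, y_n).
s=0.000000, y=1.000000: f=-1.420000 → y ← 1.000000 + 0.09·(-1.420000) = 0.872200
s=0.090000, y=0.872200: f=-0.990241 → y ← 0.872200 + 0.09·(-0.990241) = 0.783078
s=0.180000, y=0.783078: f=-0.690761 → y ← 0.783078 + 0.09·(-0.690761) = 0.720910
s=0.270000, y=0.720910: f=-0.467990 → y ← 0.720910 + 0.09·(-0.467990) = 0.678791
y(0.36) ≈ 0.6788

0.6788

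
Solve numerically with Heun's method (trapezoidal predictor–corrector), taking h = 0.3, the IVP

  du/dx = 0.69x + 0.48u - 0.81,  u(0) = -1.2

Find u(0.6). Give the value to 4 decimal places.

-2.0268

Heun: k1 = f(x_n, u_n); k2 = f(x_n + h, u_n + h·k1); u_{n+1} = u_n + (h/2)·(k1 + k2).
x=0.000000, u=-1.200000:
  k1 = f(0.000000, -1.200000) = -1.386000
  k2 = f(0.300000, -1.615800) = -1.378584
  u ← -1.200000 + (0.3/2)·(-1.386000 + (-1.378584)) = -1.614688
x=0.300000, u=-1.614688:
  k1 = f(0.300000, -1.614688) = -1.378050
  k2 = f(0.600000, -2.028103) = -1.369489
  u ← -1.614688 + (0.3/2)·(-1.378050 + (-1.369489)) = -2.026818
u(0.6) ≈ -2.0268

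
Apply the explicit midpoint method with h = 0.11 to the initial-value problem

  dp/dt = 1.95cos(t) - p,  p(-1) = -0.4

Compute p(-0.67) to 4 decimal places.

Midpoint: k1 = f(t_n, p_n); k2 = f(t_n + h/2, p_n + (h/2)·k1); p_{n+1} = p_n + h·k2.
t=-1.000000, p=-0.400000:
  k1 = f(-1.000000, -0.400000) = 1.453589
  k2 = f(-0.945000, -0.320053) = 1.462251
  p ← -0.400000 + 0.11·1.462251 = -0.239152
t=-0.890000, p=-0.239152:
  k1 = f(-0.890000, -0.239152) = 1.466506
  k2 = f(-0.835000, -0.158495) = 1.467291
  p ← -0.239152 + 0.11·1.467291 = -0.077750
t=-0.780000, p=-0.077750:
  k1 = f(-0.780000, -0.077750) = 1.464032
  k2 = f(-0.725000, 0.002771) = 1.456802
  p ← -0.077750 + 0.11·1.456802 = 0.082498
p(-0.67) ≈ 0.0825

0.0825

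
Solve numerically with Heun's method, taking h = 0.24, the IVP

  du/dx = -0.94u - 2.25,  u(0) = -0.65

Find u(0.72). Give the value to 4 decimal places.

Heun: k1 = f(x_n, u_n); k2 = f(x_n + h, u_n + h·k1); u_{n+1} = u_n + (h/2)·(k1 + k2).
x=0.000000, u=-0.650000:
  k1 = f(0.000000, -0.650000) = -1.639000
  k2 = f(0.240000, -1.043360) = -1.269242
  u ← -0.650000 + (0.24/2)·(-1.639000 + (-1.269242)) = -0.998989
x=0.240000, u=-0.998989:
  k1 = f(0.240000, -0.998989) = -1.310950
  k2 = f(0.480000, -1.313617) = -1.015200
  u ← -0.998989 + (0.24/2)·(-1.310950 + (-1.015200)) = -1.278127
x=0.480000, u=-1.278127:
  k1 = f(0.480000, -1.278127) = -1.048561
  k2 = f(0.720000, -1.529782) = -0.812005
  u ← -1.278127 + (0.24/2)·(-1.048561 + (-0.812005)) = -1.501395
u(0.72) ≈ -1.5014

-1.5014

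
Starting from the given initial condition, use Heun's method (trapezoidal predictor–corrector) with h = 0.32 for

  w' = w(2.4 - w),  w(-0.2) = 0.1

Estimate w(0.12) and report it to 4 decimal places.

0.1986

Heun: k1 = f(x_n, w_n); k2 = f(x_n + h, w_n + h·k1); w_{n+1} = w_n + (h/2)·(k1 + k2).
x=-0.200000, w=0.100000:
  k1 = f(-0.200000, 0.100000) = 0.230000
  k2 = f(0.120000, 0.173600) = 0.386503
  w ← 0.100000 + (0.32/2)·(0.230000 + 0.386503) = 0.198640
w(0.12) ≈ 0.1986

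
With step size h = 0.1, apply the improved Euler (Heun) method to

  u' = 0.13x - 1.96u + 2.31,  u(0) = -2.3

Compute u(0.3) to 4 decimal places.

Heun: k1 = f(x_n, u_n); k2 = f(x_n + h, u_n + h·k1); u_{n+1} = u_n + (h/2)·(k1 + k2).
x=0.000000, u=-2.300000:
  k1 = f(0.000000, -2.300000) = 6.818000
  k2 = f(0.100000, -1.618200) = 5.494672
  u ← -2.300000 + (0.1/2)·(6.818000 + 5.494672) = -1.684366
x=0.100000, u=-1.684366:
  k1 = f(0.100000, -1.684366) = 5.624358
  k2 = f(0.200000, -1.121931) = 4.534984
  u ← -1.684366 + (0.1/2)·(5.624358 + 4.534984) = -1.176399
x=0.200000, u=-1.176399:
  k1 = f(0.200000, -1.176399) = 4.641743
  k2 = f(0.300000, -0.712225) = 3.744961
  u ← -1.176399 + (0.1/2)·(4.641743 + 3.744961) = -0.757064
u(0.3) ≈ -0.7571

-0.7571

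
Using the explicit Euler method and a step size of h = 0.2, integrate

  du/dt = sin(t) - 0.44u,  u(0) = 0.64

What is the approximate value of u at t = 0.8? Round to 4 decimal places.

0.6598

Euler: u_{n+1} = u_n + h·f(t_n, u_n).
t=0.000000, u=0.640000: f=-0.281600 → u ← 0.640000 + 0.2·(-0.281600) = 0.583680
t=0.200000, u=0.583680: f=-0.058150 → u ← 0.583680 + 0.2·(-0.058150) = 0.572050
t=0.400000, u=0.572050: f=0.137716 → u ← 0.572050 + 0.2·0.137716 = 0.599593
t=0.600000, u=0.599593: f=0.300821 → u ← 0.599593 + 0.2·0.300821 = 0.659758
u(0.8) ≈ 0.6598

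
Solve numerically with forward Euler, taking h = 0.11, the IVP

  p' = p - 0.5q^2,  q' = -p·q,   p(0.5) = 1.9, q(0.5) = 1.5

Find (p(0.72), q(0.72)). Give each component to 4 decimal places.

2.1262, 0.9274

Euler on (p,q): p_{n+1} = p_n + h·p', q_{n+1} = q_n + h·q'.
0.500000: (1.900000, 1.500000); f=(0.775000, -2.850000) → (1.985250, 1.186500)
0.610000: (1.985250, 1.186500); f=(1.281359, -2.355499) → (2.126199, 0.927395)
(p(0.72), q(0.72)) ≈ (2.1262, 0.9274)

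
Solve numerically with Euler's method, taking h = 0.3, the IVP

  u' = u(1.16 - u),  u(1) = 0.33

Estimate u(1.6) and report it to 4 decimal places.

0.5046

Euler: u_{n+1} = u_n + h·f(s_n, u_n).
s=1.000000, u=0.330000: f=0.273900 → u ← 0.330000 + 0.3·0.273900 = 0.412170
s=1.300000, u=0.412170: f=0.308233 → u ← 0.412170 + 0.3·0.308233 = 0.504640
u(1.6) ≈ 0.5046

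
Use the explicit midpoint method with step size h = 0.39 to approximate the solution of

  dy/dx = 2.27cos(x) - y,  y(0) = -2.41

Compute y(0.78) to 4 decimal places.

Midpoint: k1 = f(x_n, y_n); k2 = f(x_n + h/2, y_n + (h/2)·k1); y_{n+1} = y_n + h·k2.
x=0.000000, y=-2.410000:
  k1 = f(0.000000, -2.410000) = 4.680000
  k2 = f(0.195000, -1.497400) = 3.724378
  y ← -2.410000 + 0.39·3.724378 = -0.957492
x=0.390000, y=-0.957492:
  k1 = f(0.390000, -0.957492) = 3.057036
  k2 = f(0.585000, -0.361370) = 2.253897
  y ← -0.957492 + 0.39·2.253897 = -0.078473
y(0.78) ≈ -0.0785

-0.0785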